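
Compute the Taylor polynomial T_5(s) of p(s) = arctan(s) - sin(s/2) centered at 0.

767*s^5/3840 - 5*s^3/16 + s/2

Expand each term separately and add.
[s^0] = 0;  [s^1] = 1/2;  [s^2] = 0;  [s^3] = -5/16;  [s^4] = 0;  [s^5] = 767/3840.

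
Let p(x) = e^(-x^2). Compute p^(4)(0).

12

The coefficient of x^4 in the expansion is 1/2, so p^(4)(0) = 4! * (1/2) = 12.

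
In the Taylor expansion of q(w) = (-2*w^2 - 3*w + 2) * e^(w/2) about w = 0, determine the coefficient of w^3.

Distribute the polynomial across the series and collect like powers.
q(0) = 2
q′(0) = -2
q′′(0) = -13/2
q′′′(0) = -8
So c_3 = q′′′(0)/3! = -4/3.

-4/3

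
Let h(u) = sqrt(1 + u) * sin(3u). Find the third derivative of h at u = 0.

-117/4

Multiply the two series term by term and collect like powers.
From the series, [u^3] h = -39/8; multiply by 3! = 6 to get -117/4.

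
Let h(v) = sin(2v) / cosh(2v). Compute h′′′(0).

Write the quotient as an unknown series and match coefficients against numerator = denominator · series.
The coefficient of v^3 in the expansion is -16/3, so h′′′(0) = 3! * (-16/3) = -32.

-32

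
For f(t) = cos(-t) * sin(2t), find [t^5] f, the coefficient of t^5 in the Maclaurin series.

Expand each factor separately, then convolve coefficients.
f(0) = 0
f′(0) = 2
f′′(0) = 0
f′′′(0) = -14
f^(4)(0) = 0
f^(5)(0) = 122
Then c_k = f^(k)(0)/k! gives each Taylor coefficient.

61/60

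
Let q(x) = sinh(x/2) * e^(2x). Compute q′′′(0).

49/8

Write out both Maclaurin series and multiply, keeping only the needed powers.
From the series, [x^3] q = 49/48; multiply by 3! = 6 to get 49/8.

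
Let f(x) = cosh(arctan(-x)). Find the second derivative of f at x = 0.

1

Let u equal the inner series; expand the outer function in u and truncate.
The coefficient of x^2 in the expansion is 1/2, so f′′(0) = 2! * (1/2) = 1.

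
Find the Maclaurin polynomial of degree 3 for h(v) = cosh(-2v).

2*v^2 + 1

Differentiate repeatedly and evaluate at the center.
[v^0] = 1;  [v^1] = 0;  [v^2] = 2;  [v^3] = 0.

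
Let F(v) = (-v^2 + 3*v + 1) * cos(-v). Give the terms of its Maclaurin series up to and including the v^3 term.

Distribute the polynomial across the series and collect like powers.
[v^0] = 1;  [v^1] = 3;  [v^2] = -3/2;  [v^3] = -3/2.

-3*v^3/2 - 3*v^2/2 + 3*v + 1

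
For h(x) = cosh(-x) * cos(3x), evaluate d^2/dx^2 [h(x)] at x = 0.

-8

Expand each factor separately, then convolve coefficients.
From the series, [x^2] h = -4; multiply by 2! = 2 to get -8.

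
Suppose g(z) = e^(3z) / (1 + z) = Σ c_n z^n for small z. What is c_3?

Take the Cauchy product of the two expansions.
[z^0] = 1;  [z^1] = 2;  [z^2] = 5/2;  [z^3] = 2.

2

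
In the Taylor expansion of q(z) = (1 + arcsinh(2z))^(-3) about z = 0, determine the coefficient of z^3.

Substitute the inner expansion into the outer series and collect powers.
q(0) = 1
q′(0) = -6
q′′(0) = 48
q′′′(0) = -456
So c_3 = q′′′(0)/3! = -76.

-76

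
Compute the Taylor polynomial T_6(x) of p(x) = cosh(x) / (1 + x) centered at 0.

1111*x^6/720 - 37*x^5/24 + 37*x^4/24 - 3*x^3/2 + 3*x^2/2 - x + 1

Multiply the two series term by term and collect like powers.
[x^0] = 1;  [x^1] = -1;  [x^2] = 3/2;  [x^3] = -3/2;  [x^4] = 37/24;  [x^5] = -37/24;  [x^6] = 1111/720.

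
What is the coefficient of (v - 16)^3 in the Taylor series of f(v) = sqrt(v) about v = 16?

1/16384

[(v - 16)^0] = 4;  [(v - 16)^1] = 1/8;  [(v - 16)^2] = -1/512;  [(v - 16)^3] = 1/16384.
So c_3 = f′′′(16)/3! = 1/16384.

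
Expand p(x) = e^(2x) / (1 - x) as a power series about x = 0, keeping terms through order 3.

Multiply the numerator's expansion by the denominator's geometric series.
p(0) = 1
p′(0) = 3
p′′(0) = 10
p′′′(0) = 38

19*x^3/3 + 5*x^2 + 3*x + 1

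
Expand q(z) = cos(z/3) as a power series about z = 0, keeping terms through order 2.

1 - z^2/18

Use the known series and substitute for the argument.
q(0) = 1
q′(0) = 0
q′′(0) = -1/9
Then c_k = q^(k)(0)/k! gives each Taylor coefficient.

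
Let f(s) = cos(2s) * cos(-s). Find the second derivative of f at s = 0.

-5

Multiply the two series term by term and collect like powers.
The coefficient of s^2 in the expansion is -5/2, so f′′(0) = 2! * (-5/2) = -5.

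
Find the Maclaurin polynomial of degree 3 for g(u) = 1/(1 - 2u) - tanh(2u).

32*u^3/3 + 4*u^2 + 1

Combine the two series term by term.
g(0) = 1
g′(0) = 0
g′′(0) = 8
g′′′(0) = 64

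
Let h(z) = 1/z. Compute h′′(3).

2/27

Apply the Taylor formula c_k = f^(k)(a)/k!.
The coefficient of (z - 3)^2 in the expansion is 1/27, so h′′(3) = 2! * (1/27) = 2/27.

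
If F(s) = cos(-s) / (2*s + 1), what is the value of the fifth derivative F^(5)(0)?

Use 1/(1 - r) = Σ r^k on the denominator, then take the Cauchy product.
The coefficient of s^5 in the expansion is -337/12, so F^(5)(0) = 5! * (-337/12) = -3370.

-3370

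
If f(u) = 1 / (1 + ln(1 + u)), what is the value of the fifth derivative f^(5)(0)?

-694

Expand as Σ (-1)^k u^k with u equal to the inner function's series.
The coefficient of u^5 in the expansion is -347/60, so f^(5)(0) = 5! * (-347/60) = -694.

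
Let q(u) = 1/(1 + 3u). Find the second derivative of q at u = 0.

18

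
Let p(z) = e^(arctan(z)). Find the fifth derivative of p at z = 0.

5

Let u equal the inner series; expand the outer function in u and truncate.
The coefficient of z^5 in the expansion is 1/24, so p^(5)(0) = 5! * (1/24) = 5.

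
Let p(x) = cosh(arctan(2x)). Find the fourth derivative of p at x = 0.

-112

Compose series: expand the inner function first, then feed it into the outer expansion.
The coefficient of x^4 in the expansion is -14/3, so p^(4)(0) = 4! * (-14/3) = -112.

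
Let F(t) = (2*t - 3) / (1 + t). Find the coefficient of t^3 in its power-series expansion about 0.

Shift and add copies of the series according to the polynomial's terms.
F(0) = -3
F′(0) = 5
F′′(0) = -10
F′′′(0) = 30
So c_3 = F′′′(0)/3! = 5.

5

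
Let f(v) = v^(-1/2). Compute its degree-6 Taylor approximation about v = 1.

231*(v - 1)^6/1024 - 63*(v - 1)^5/256 + 35*(v - 1)^4/128 - 5*(v - 1)^3/16 + 3*(v - 1)^2/8 - (v - 1)/2 + 1

f(1) = 1
f′(1) = -1/2
f′′(1) = 3/4
f′′′(1) = -15/8
f^(4)(1) = 105/16
f^(5)(1) = -945/32
f^(6)(1) = 10395/64
The Taylor polynomial is Σ f^(k)(1)/k! · (v - 1)^k.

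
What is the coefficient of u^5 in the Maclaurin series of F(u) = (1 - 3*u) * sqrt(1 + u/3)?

Shift and add copies of the series according to the polynomial's terms.
F(0) = 1
F′(0) = -17/6
F′′(0) = -37/36
F′′′(0) = 19/72
F^(4)(0) = -77/432
F^(5)(0) = 485/2592

97/62208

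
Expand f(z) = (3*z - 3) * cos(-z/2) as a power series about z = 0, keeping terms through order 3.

-3*z^3/8 + 3*z^2/8 + 3*z - 3

Multiply each power in the prefactor through the base expansion.
f(0) = -3
f′(0) = 3
f′′(0) = 3/4
f′′′(0) = -9/4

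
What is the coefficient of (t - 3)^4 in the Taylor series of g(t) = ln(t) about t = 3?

-1/324

g(3) = ln(3)
g′(3) = 1/3
g′′(3) = -1/9
g′′′(3) = 2/27
g^(4)(3) = -2/27
So c_4 = g^(4)(3)/4! = -1/324.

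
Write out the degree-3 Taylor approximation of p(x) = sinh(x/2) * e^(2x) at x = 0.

Multiply the two series term by term and collect like powers.

49*x^3/48 + x^2 + x/2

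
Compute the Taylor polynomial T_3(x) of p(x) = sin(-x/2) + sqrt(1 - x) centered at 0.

-x^3/24 - x^2/8 - x + 1

Combine the two series term by term.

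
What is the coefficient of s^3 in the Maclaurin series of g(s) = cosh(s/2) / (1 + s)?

Write out both Maclaurin series and multiply, keeping only the needed powers.

-9/8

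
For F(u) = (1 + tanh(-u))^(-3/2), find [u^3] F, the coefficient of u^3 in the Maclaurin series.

Compose series: expand the inner function first, then feed it into the outer expansion.
F(0) = 1
F′(0) = 3/2
F′′(0) = 15/4
F′′′(0) = 81/8

27/16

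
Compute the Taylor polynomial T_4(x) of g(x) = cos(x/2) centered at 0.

x^4/384 - x^2/8 + 1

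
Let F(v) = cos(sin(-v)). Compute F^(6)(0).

-37

Substitute the inner expansion into the outer series and collect powers.
The coefficient of v^6 in the expansion is -37/720, so F^(6)(0) = 6! * (-37/720) = -37.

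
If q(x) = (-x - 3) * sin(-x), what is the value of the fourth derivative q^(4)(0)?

-4

Multiply each power in the prefactor through the base expansion.
The coefficient of x^4 in the expansion is -1/6, so q^(4)(0) = 4! * (-1/6) = -4.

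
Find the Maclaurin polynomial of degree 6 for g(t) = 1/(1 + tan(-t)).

122*t^6/45 + 32*t^5/15 + 5*t^4/3 + 4*t^3/3 + t^2 + t + 1

Compose series: expand the inner function first, then feed it into the outer expansion.
g(0) = 1
g′(0) = 1
g′′(0) = 2
g′′′(0) = 8
g^(4)(0) = 40
g^(5)(0) = 256
g^(6)(0) = 1952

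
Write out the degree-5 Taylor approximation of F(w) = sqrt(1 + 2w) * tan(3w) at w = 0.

1041*w^5/40 + 21*w^4/2 + 15*w^3/2 + 3*w^2 + 3*w

Multiply the two series term by term and collect like powers.
F(0) = 0
F′(0) = 3
F′′(0) = 6
F′′′(0) = 45
F^(4)(0) = 252
F^(5)(0) = 3123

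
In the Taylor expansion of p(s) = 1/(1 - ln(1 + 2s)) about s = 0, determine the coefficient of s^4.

Let u equal the inner series; expand the outer function in u and truncate.
p(0) = 1
p′(0) = 2
p′′(0) = 4
p′′′(0) = 16
p^(4)(0) = 64
So c_4 = p^(4)(0)/4! = 8/3.

8/3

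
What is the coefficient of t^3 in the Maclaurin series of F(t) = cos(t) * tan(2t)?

Multiply the two series term by term and collect like powers.

5/3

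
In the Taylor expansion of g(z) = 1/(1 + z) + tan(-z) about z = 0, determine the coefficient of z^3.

-4/3

Combine the two series term by term.
[z^0] = 1;  [z^1] = -2;  [z^2] = 1;  [z^3] = -4/3.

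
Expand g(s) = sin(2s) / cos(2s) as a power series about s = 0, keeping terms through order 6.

Write the quotient as an unknown series and match coefficients against numerator = denominator · series.
[s^0] = 0;  [s^1] = 2;  [s^2] = 0;  [s^3] = 8/3;  [s^4] = 0;  [s^5] = 64/15;  [s^6] = 0.

64*s^5/15 + 8*s^3/3 + 2*s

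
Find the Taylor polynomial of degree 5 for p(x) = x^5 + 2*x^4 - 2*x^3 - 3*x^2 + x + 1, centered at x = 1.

[(x - 1)^0] = 0;  [(x - 1)^1] = 2;  [(x - 1)^2] = 13;  [(x - 1)^3] = 16;  [(x - 1)^4] = 7;  [(x - 1)^5] = 1.

(x - 1)^5 + 7*(x - 1)^4 + 16*(x - 1)^3 + 13*(x - 1)^2 + 2*(x - 1)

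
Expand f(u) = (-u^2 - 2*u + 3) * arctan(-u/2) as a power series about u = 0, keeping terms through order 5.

-29*u^5/480 - u^4/12 + 5*u^3/8 + u^2 - 3*u/2

Distribute the polynomial across the series and collect like powers.
[u^0] = 0;  [u^1] = -3/2;  [u^2] = 1;  [u^3] = 5/8;  [u^4] = -1/12;  [u^5] = -29/480.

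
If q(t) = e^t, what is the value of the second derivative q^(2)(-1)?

The coefficient of (t + 1)^2 in the expansion is e^(-1)/2, so q′′(-1) = 2! * (e^(-1)/2) = e^(-1).

e^(-1)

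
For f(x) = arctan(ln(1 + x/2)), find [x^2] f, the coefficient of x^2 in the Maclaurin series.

-1/8

Compose series: expand the inner function first, then feed it into the outer expansion.
f(0) = 0
f′(0) = 1/2
f′′(0) = -1/4
Dividing each by k! gives the coefficients c_0, ..., c_2.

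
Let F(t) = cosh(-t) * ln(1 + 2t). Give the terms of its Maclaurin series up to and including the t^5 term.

469*t^5/60 - 5*t^4 + 11*t^3/3 - 2*t^2 + 2*t

Take the Cauchy product of the two expansions.
F(0) = 0
F′(0) = 2
F′′(0) = -4
F′′′(0) = 22
F^(4)(0) = -120
F^(5)(0) = 938
Then c_k = F^(k)(0)/k! gives each Taylor coefficient.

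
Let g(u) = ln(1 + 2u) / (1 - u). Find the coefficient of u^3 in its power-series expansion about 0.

8/3

Take the Cauchy product of the two expansions.
g(0) = 0
g′(0) = 2
g′′(0) = 0
g′′′(0) = 16
So c_3 = g′′′(0)/3! = 8/3.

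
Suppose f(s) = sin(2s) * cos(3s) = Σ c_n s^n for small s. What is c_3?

Write out both Maclaurin series and multiply, keeping only the needed powers.
f(0) = 0
f′(0) = 2
f′′(0) = 0
f′′′(0) = -62

-31/3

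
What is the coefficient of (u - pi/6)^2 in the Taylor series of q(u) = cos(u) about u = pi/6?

Compute the successive derivatives at the expansion point and divide by k!.
[(u - pi/6)^0] = sqrt(3)/2;  [(u - pi/6)^1] = -1/2;  [(u - pi/6)^2] = -sqrt(3)/4.
So c_2 = q′′(pi/6)/2! = -sqrt(3)/4.

-sqrt(3)/4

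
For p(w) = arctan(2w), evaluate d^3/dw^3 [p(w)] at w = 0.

-16

Use the known series and substitute for the argument.
From the series, [w^3] p = -8/3; multiply by 3! = 6 to get -16.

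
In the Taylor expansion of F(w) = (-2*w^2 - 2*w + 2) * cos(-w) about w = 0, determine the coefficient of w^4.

Multiply each power in the prefactor through the base expansion.
F(0) = 2
F′(0) = -2
F′′(0) = -6
F′′′(0) = 6
F^(4)(0) = 26
Dividing each by k! gives the coefficients c_0, ..., c_4.

13/12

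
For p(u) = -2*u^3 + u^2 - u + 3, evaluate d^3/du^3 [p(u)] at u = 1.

Use the known series and substitute for the argument.
The coefficient of (u - 1)^3 in the expansion is -2, so p′′′(1) = 3! * (-2) = -12.

-12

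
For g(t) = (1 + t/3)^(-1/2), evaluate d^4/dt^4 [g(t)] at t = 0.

From the series, [t^4] g = 35/10368; multiply by 4! = 24 to get 35/432.

35/432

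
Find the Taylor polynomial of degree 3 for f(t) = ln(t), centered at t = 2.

f(2) = ln(2)
f′(2) = 1/2
f′′(2) = -1/4
f′′′(2) = 1/4

(t - 2)^3/24 - (t - 2)^2/8 + (t - 2)/2 + ln(2)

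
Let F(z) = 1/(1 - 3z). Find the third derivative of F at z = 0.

162

From the series, [z^3] F = 27; multiply by 3! = 6 to get 162.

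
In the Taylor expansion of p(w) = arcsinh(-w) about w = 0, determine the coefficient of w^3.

1/6

Differentiate repeatedly and evaluate at the center.
[w^0] = 0;  [w^1] = -1;  [w^2] = 0;  [w^3] = 1/6.
So c_3 = p′′′(0)/3! = 1/6.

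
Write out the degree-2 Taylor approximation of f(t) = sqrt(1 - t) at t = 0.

-t^2/8 - t/2 + 1

f(0) = 1
f′(0) = -1/2
f′′(0) = -1/4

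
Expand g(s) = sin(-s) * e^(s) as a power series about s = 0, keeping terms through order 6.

Multiply the two series term by term and collect like powers.
g(0) = 0
g′(0) = -1
g′′(0) = -2
g′′′(0) = -2
g^(4)(0) = 0
g^(5)(0) = 4
g^(6)(0) = 8

s^6/90 + s^5/30 - s^3/3 - s^2 - s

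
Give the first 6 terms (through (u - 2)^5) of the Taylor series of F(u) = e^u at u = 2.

F(2) = e^(2)
F′(2) = e^(2)
F′′(2) = e^(2)
F′′′(2) = e^(2)
F^(4)(2) = e^(2)
F^(5)(2) = e^(2)

(u - 2)^5*e^(2)/120 + (u - 2)^4*e^(2)/24 + (u - 2)^3*e^(2)/6 + (u - 2)^2*e^(2)/2 + (u - 2)*e^(2) + e^(2)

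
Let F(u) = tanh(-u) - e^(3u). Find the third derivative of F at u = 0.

-25

Expand each term separately and add.
The coefficient of u^3 in the expansion is -25/6, so F′′′(0) = 3! * (-25/6) = -25.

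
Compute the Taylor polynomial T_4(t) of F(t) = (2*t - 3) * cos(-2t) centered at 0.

-2*t^4 - 4*t^3 + 6*t^2 + 2*t - 3

Shift and add copies of the series according to the polynomial's terms.
F(0) = -3
F′(0) = 2
F′′(0) = 12
F′′′(0) = -24
F^(4)(0) = -48
Dividing each by k! gives the coefficients c_0, ..., c_4.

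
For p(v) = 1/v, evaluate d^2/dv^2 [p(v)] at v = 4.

The coefficient of (v - 4)^2 in the expansion is 1/64, so p′′(4) = 2! * (1/64) = 1/32.

1/32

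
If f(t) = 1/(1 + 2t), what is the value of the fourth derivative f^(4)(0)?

384

Use the known series and substitute for the argument.
The coefficient of t^4 in the expansion is 16, so f^(4)(0) = 4! * (16) = 384.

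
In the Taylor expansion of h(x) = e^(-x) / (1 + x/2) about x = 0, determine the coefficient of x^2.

5/4

Take the Cauchy product of the two expansions.
h(0) = 1
h′(0) = -3/2
h′′(0) = 5/2
So c_2 = h′′(0)/2! = 5/4.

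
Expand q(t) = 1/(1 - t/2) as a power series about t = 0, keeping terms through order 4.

[t^0] = 1;  [t^1] = 1/2;  [t^2] = 1/4;  [t^3] = 1/8;  [t^4] = 1/16.

t^4/16 + t^3/8 + t^2/4 + t/2 + 1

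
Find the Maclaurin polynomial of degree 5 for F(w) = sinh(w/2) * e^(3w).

Expand each factor separately, then convolve coefficients.
F(0) = 0
F′(0) = 1/2
F′′(0) = 3
F′′′(0) = 109/8
F^(4)(0) = 111/2
F^(5)(0) = 6841/32

6841*w^5/3840 + 37*w^4/16 + 109*w^3/48 + 3*w^2/2 + w/2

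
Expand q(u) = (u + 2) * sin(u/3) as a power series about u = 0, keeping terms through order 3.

Distribute the polynomial across the series and collect like powers.
[u^0] = 0;  [u^1] = 2/3;  [u^2] = 1/3;  [u^3] = -1/81.

-u^3/81 + u^2/3 + 2*u/3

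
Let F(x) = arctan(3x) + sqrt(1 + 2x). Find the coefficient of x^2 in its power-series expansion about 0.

-1/2

Combine the two series term by term.
F(0) = 1
F′(0) = 4
F′′(0) = -1
So c_2 = F′′(0)/2! = -1/2.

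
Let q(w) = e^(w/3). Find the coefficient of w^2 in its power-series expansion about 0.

1/18

q(0) = 1
q′(0) = 1/3
q′′(0) = 1/9
Dividing each by k! gives the coefficients c_0, ..., c_2.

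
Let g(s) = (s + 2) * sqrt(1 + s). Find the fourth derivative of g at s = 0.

-3/8

Multiply each power in the prefactor through the base expansion.
The coefficient of s^4 in the expansion is -1/64, so g^(4)(0) = 4! * (-1/64) = -3/8.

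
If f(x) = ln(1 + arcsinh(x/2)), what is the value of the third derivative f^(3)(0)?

Let u equal the inner series; expand the outer function in u and truncate.
The coefficient of x^3 in the expansion is 1/48, so f′′′(0) = 3! * (1/48) = 1/8.

1/8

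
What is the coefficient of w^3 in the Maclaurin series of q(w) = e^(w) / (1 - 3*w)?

Multiply the numerator's expansion by the denominator's geometric series.

113/3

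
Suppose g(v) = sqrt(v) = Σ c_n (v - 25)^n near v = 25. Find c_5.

g(25) = 5
g′(25) = 1/10
g′′(25) = -1/500
g′′′(25) = 3/25000
g^(4)(25) = -3/250000
g^(5)(25) = 21/12500000
The Taylor polynomial is Σ g^(k)(25)/k! · (v - 25)^k.

7/500000000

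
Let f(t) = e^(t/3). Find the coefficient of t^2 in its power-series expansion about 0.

f(0) = 1
f′(0) = 1/3
f′′(0) = 1/9

1/18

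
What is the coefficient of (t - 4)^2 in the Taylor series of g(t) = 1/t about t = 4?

1/64

g(4) = 1/4
g′(4) = -1/16
g′′(4) = 1/32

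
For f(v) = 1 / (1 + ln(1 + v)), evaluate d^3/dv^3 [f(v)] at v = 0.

Write 1/(1+u) = 1 - u + u^2 - u^3 + ... and substitute the series for u.
The coefficient of v^3 in the expansion is -7/3, so f′′′(0) = 3! * (-7/3) = -14.

-14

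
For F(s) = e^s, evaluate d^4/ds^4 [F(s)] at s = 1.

From the series, [(s - 1)^4] F = e/24; multiply by 4! = 24 to get e.

e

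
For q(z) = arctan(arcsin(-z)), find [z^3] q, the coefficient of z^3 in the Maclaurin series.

1/6

Compose series: expand the inner function first, then feed it into the outer expansion.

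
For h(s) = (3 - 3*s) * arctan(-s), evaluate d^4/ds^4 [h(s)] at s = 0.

-24

Distribute the polynomial across the series and collect like powers.
The coefficient of s^4 in the expansion is -1, so h^(4)(0) = 4! * (-1) = -24.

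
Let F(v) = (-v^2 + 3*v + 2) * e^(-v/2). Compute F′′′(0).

Shift and add copies of the series according to the polynomial's terms.
From the series, [v^3] F = 5/6; multiply by 3! = 6 to get 5.

5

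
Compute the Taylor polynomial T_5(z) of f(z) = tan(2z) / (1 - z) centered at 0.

134*z^5/15 + 14*z^4/3 + 14*z^3/3 + 2*z^2 + 2*z

Take the Cauchy product of the two expansions.
f(0) = 0
f′(0) = 2
f′′(0) = 4
f′′′(0) = 28
f^(4)(0) = 112
f^(5)(0) = 1072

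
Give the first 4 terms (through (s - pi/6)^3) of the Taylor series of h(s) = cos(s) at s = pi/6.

(s - pi/6)^3/12 - sqrt(3)*(s - pi/6)^2/4 - (s - pi/6)/2 + sqrt(3)/2

Compute the successive derivatives at the expansion point and divide by k!.
h(pi/6) = sqrt(3)/2
h′(pi/6) = -1/2
h′′(pi/6) = -sqrt(3)/2
h′′′(pi/6) = 1/2
Then c_k = h^(k)(pi/6)/k! gives each Taylor coefficient.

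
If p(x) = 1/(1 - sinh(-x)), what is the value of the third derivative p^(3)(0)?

-7

Substitute the inner expansion into the outer series and collect powers.
The coefficient of x^3 in the expansion is -7/6, so p′′′(0) = 3! * (-7/6) = -7.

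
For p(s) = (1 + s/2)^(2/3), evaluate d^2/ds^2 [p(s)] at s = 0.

-1/18

Apply the Taylor formula c_k = f^(k)(a)/k!.
From the series, [s^2] p = -1/36; multiply by 2! = 2 to get -1/18.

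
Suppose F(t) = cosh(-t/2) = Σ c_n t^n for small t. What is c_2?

1/8

F(0) = 1
F′(0) = 0
F′′(0) = 1/4
So c_2 = F′′(0)/2! = 1/8.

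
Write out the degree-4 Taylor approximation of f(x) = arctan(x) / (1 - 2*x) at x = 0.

Multiply the numerator's expansion by the denominator's geometric series.

22*x^4/3 + 11*x^3/3 + 2*x^2 + x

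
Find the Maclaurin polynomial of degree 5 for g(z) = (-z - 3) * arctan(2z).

-96*z^5/5 + 8*z^4/3 + 8*z^3 - 2*z^2 - 6*z

Distribute the polynomial across the series and collect like powers.
g(0) = 0
g′(0) = -6
g′′(0) = -4
g′′′(0) = 48
g^(4)(0) = 64
g^(5)(0) = -2304
Dividing each by k! gives the coefficients c_0, ..., c_5.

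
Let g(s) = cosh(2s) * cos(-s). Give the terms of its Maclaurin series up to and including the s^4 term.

Expand each factor separately, then convolve coefficients.
[s^0] = 1;  [s^1] = 0;  [s^2] = 3/2;  [s^3] = 0;  [s^4] = -7/24.

-7*s^4/24 + 3*s^2/2 + 1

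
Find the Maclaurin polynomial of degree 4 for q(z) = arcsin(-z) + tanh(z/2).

-5*z^3/24 - z/2

Expand each term separately and add.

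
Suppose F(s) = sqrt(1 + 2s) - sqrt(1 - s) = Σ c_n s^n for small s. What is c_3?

Add the two expansions coefficient-wise.
[s^0] = 0;  [s^1] = 3/2;  [s^2] = -3/8;  [s^3] = 9/16.

9/16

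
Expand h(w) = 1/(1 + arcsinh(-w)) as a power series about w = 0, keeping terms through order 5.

Plug the Maclaurin series of the inner function into that of the outer and collect terms.
h(0) = 1
h′(0) = 1
h′′(0) = 2
h′′′(0) = 5
h^(4)(0) = 16
h^(5)(0) = 69

23*w^5/40 + 2*w^4/3 + 5*w^3/6 + w^2 + w + 1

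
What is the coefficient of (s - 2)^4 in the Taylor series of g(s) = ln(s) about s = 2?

[(s - 2)^0] = ln(2);  [(s - 2)^1] = 1/2;  [(s - 2)^2] = -1/8;  [(s - 2)^3] = 1/24;  [(s - 2)^4] = -1/64.
So c_4 = g^(4)(2)/4! = -1/64.

-1/64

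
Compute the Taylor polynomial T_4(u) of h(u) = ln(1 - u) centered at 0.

Apply the Taylor formula c_k = f^(k)(a)/k!.
h(0) = 0
h′(0) = -1
h′′(0) = -1
h′′′(0) = -2
h^(4)(0) = -6

-u^4/4 - u^3/3 - u^2/2 - u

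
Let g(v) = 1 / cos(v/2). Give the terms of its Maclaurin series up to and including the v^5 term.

5*v^4/384 + v^2/8 + 1

Write the quotient as an unknown series and match coefficients against numerator = denominator · series.
g(0) = 1
g′(0) = 0
g′′(0) = 1/4
g′′′(0) = 0
g^(4)(0) = 5/16
g^(5)(0) = 0
Then c_k = g^(k)(0)/k! gives each Taylor coefficient.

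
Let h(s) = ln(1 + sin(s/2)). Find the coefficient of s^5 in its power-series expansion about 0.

Substitute the inner expansion into the outer series and collect powers.
h(0) = 0
h′(0) = 1/2
h′′(0) = -1/4
h′′′(0) = 1/8
h^(4)(0) = -1/8
h^(5)(0) = 5/32
Then c_k = h^(k)(0)/k! gives each Taylor coefficient.

1/768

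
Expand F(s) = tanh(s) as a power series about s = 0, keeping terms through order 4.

-s^3/3 + s

[s^0] = 0;  [s^1] = 1;  [s^2] = 0;  [s^3] = -1/3;  [s^4] = 0.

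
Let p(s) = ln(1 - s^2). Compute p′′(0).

The coefficient of s^2 in the expansion is -1, so p′′(0) = 2! * (-1) = -2.

-2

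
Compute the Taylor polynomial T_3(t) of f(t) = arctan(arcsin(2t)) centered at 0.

-4*t^3/3 + 2*t

Compose series: expand the inner function first, then feed it into the outer expansion.
[t^0] = 0;  [t^1] = 2;  [t^2] = 0;  [t^3] = -4/3.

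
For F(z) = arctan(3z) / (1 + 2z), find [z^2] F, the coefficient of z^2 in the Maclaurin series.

-6

Take the Cauchy product of the two expansions.
F(0) = 0
F′(0) = 3
F′′(0) = -12
So c_2 = F′′(0)/2! = -6.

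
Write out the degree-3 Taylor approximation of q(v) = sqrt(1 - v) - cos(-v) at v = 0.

Add the two expansions coefficient-wise.
q(0) = 0
q′(0) = -1/2
q′′(0) = 3/4
q′′′(0) = -3/8
Then c_k = q^(k)(0)/k! gives each Taylor coefficient.

-v^3/16 + 3*v^2/8 - v/2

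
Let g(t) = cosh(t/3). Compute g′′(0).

The coefficient of t^2 in the expansion is 1/18, so g′′(0) = 2! * (1/18) = 1/9.

1/9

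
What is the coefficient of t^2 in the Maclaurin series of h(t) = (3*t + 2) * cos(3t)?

-9

Multiply each power in the prefactor through the base expansion.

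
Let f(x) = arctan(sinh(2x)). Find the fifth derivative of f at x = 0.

Plug the Maclaurin series of the inner function into that of the outer and collect terms.
From the series, [x^5] f = 4/3; multiply by 5! = 120 to get 160.

160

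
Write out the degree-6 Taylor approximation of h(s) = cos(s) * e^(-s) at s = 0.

s^5/30 - s^4/6 + s^3/3 - s + 1

Take the Cauchy product of the two expansions.
h(0) = 1
h′(0) = -1
h′′(0) = 0
h′′′(0) = 2
h^(4)(0) = -4
h^(5)(0) = 4
h^(6)(0) = 0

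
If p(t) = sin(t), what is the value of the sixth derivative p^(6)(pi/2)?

-1

Differentiate repeatedly and evaluate at the center.
From the series, [(t - pi/2)^6] p = -1/720; multiply by 6! = 720 to get -1.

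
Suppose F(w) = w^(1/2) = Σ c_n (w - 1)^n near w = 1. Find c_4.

-5/128

[(w - 1)^0] = 1;  [(w - 1)^1] = 1/2;  [(w - 1)^2] = -1/8;  [(w - 1)^3] = 1/16;  [(w - 1)^4] = -5/128.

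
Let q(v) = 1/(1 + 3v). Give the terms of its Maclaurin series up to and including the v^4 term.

81*v^4 - 27*v^3 + 9*v^2 - 3*v + 1

q(0) = 1
q′(0) = -3
q′′(0) = 18
q′′′(0) = -162
q^(4)(0) = 1944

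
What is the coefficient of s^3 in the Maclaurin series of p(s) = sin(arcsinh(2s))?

Substitute the inner expansion into the outer series and collect powers.
p(0) = 0
p′(0) = 2
p′′(0) = 0
p′′′(0) = -16

-8/3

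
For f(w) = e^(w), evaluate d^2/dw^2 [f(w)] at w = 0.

1

Use the known series and substitute for the argument.
From the series, [w^2] f = 1/2; multiply by 2! = 2 to get 1.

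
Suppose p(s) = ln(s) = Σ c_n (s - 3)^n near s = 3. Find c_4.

-1/324

Differentiate repeatedly and evaluate at the center.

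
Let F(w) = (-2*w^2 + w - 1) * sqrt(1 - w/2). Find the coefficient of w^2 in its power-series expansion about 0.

-71/32

Distribute the polynomial across the series and collect like powers.
F(0) = -1
F′(0) = 5/4
F′′(0) = -71/16
So c_2 = F′′(0)/2! = -71/32.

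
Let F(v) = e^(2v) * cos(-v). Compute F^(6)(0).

Expand each factor separately, then convolve coefficients.
From the series, [v^6] F = -13/80; multiply by 6! = 720 to get -117.

-117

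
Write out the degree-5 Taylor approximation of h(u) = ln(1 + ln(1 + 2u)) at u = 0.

304*u^5/5 - 70*u^4/3 + 28*u^3/3 - 4*u^2 + 2*u

Plug the Maclaurin series of the inner function into that of the outer and collect terms.
h(0) = 0
h′(0) = 2
h′′(0) = -8
h′′′(0) = 56
h^(4)(0) = -560
h^(5)(0) = 7296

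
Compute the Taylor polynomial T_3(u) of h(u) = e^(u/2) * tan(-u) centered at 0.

-11*u^3/24 - u^2/2 - u

Expand each factor separately, then convolve coefficients.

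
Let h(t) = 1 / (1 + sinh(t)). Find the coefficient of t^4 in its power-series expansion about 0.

Expand as Σ (-1)^k u^k with u equal to the inner function's series.
[t^0] = 1;  [t^1] = -1;  [t^2] = 1;  [t^3] = -7/6;  [t^4] = 4/3.
So c_4 = h^(4)(0)/4! = 4/3.

4/3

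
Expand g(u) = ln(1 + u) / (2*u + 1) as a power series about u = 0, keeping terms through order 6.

Expand 1/(denominator) as a geometric series and multiply by the numerator's series.
g(0) = 0
g′(0) = 1
g′′(0) = -5
g′′′(0) = 32
g^(4)(0) = -262
g^(5)(0) = 2644
g^(6)(0) = -31848
Then c_k = g^(k)(0)/k! gives each Taylor coefficient.

-1327*u^6/30 + 661*u^5/30 - 131*u^4/12 + 16*u^3/3 - 5*u^2/2 + u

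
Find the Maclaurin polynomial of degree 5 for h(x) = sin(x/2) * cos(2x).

Multiply the two series term by term and collect like powers.

1441*x^5/3840 - 49*x^3/48 + x/2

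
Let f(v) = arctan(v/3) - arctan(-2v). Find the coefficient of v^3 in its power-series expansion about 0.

-217/81

Expand each term separately and add.
f(0) = 0
f′(0) = 7/3
f′′(0) = 0
f′′′(0) = -434/27
Dividing each by k! gives the coefficients c_0, ..., c_3.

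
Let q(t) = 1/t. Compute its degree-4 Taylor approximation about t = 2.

(t - 2)^4/32 - (t - 2)^3/16 + (t - 2)^2/8 - (t - 2)/4 + 1/2

Compute the successive derivatives at the expansion point and divide by k!.
q(2) = 1/2
q′(2) = -1/4
q′′(2) = 1/4
q′′′(2) = -3/8
q^(4)(2) = 3/4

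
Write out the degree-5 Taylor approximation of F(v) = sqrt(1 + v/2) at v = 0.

7*v^5/8192 - 5*v^4/2048 + v^3/128 - v^2/32 + v/4 + 1

F(0) = 1
F′(0) = 1/4
F′′(0) = -1/16
F′′′(0) = 3/64
F^(4)(0) = -15/256
F^(5)(0) = 105/1024
The Taylor polynomial is Σ F^(k)(0)/k! · v^k.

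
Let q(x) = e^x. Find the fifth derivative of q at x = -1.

e^(-1)

The coefficient of (x + 1)^5 in the expansion is e^(-1)/120, so q^(5)(-1) = 5! * (e^(-1)/120) = e^(-1).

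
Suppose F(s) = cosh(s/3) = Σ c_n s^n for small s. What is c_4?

F(0) = 1
F′(0) = 0
F′′(0) = 1/9
F′′′(0) = 0
F^(4)(0) = 1/81
Dividing each by k! gives the coefficients c_0, ..., c_4.

1/1944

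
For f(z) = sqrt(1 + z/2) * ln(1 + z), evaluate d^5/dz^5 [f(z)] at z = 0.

3709/256

Write out both Maclaurin series and multiply, keeping only the needed powers.
The coefficient of z^5 in the expansion is 3709/30720, so f^(5)(0) = 5! * (3709/30720) = 3709/256.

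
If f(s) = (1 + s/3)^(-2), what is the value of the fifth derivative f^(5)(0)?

Use the known series and substitute for the argument.
The coefficient of s^5 in the expansion is -2/81, so f^(5)(0) = 5! * (-2/81) = -80/27.

-80/27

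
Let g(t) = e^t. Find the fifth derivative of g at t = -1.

The coefficient of (t + 1)^5 in the expansion is e^(-1)/120, so g^(5)(-1) = 5! * (e^(-1)/120) = e^(-1).

e^(-1)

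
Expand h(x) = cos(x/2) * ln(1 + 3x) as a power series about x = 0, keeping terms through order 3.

69*x^3/8 - 9*x^2/2 + 3*x

Write out both Maclaurin series and multiply, keeping only the needed powers.
h(0) = 0
h′(0) = 3
h′′(0) = -9
h′′′(0) = 207/4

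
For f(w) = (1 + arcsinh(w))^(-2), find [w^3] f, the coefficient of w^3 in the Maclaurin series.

Substitute the inner expansion into the outer series and collect powers.
f(0) = 1
f′(0) = -2
f′′(0) = 6
f′′′(0) = -22

-11/3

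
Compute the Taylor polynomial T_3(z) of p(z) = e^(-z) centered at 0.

-z^3/6 + z^2/2 - z + 1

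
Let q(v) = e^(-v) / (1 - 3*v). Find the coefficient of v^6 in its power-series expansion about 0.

Use 1/(1 - r) = Σ r^k on the denominator, then take the Cauchy product.
q(0) = 1
q′(0) = 2
q′′(0) = 13
q′′′(0) = 116
q^(4)(0) = 1393
q^(5)(0) = 20894
q^(6)(0) = 376093
So c_6 = q^(6)(0)/6! = 376093/720.

376093/720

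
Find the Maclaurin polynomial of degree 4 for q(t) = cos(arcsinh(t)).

5*t^4/24 - t^2/2 + 1

Plug the Maclaurin series of the inner function into that of the outer and collect terms.
q(0) = 1
q′(0) = 0
q′′(0) = -1
q′′′(0) = 0
q^(4)(0) = 5
The Taylor polynomial is Σ q^(k)(0)/k! · t^k.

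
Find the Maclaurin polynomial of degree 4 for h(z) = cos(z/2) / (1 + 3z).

30673*z^4/384 - 213*z^3/8 + 71*z^2/8 - 3*z + 1

Multiply the two series term by term and collect like powers.
[z^0] = 1;  [z^1] = -3;  [z^2] = 71/8;  [z^3] = -213/8;  [z^4] = 30673/384.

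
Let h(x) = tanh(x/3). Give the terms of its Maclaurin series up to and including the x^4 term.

-x^3/81 + x/3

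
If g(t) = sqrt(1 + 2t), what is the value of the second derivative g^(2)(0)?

From the series, [t^2] g = -1/2; multiply by 2! = 2 to get -1.

-1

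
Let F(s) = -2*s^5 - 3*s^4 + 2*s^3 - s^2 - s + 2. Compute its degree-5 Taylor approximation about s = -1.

F(-1) = -1
F′(-1) = 9
F′′(-1) = -10
F′′′(-1) = -36
F^(4)(-1) = 168
F^(5)(-1) = -240

-2*(s + 1)^5 + 7*(s + 1)^4 - 6*(s + 1)^3 - 5*(s + 1)^2 + 9*(s + 1) - 1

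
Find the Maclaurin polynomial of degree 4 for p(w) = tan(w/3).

p(0) = 0
p′(0) = 1/3
p′′(0) = 0
p′′′(0) = 2/27
p^(4)(0) = 0
The Taylor polynomial is Σ p^(k)(0)/k! · w^k.

w^3/81 + w/3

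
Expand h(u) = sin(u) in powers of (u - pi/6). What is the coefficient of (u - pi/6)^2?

[(u - pi/6)^0] = 1/2;  [(u - pi/6)^1] = sqrt(3)/2;  [(u - pi/6)^2] = -1/4.
So c_2 = h′′(pi/6)/2! = -1/4.

-1/4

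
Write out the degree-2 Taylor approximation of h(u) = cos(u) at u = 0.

[u^0] = 1;  [u^1] = 0;  [u^2] = -1/2.

1 - u^2/2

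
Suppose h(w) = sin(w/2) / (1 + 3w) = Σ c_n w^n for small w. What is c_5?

154801/3840

Take the Cauchy product of the two expansions.
[w^0] = 0;  [w^1] = 1/2;  [w^2] = -3/2;  [w^3] = 215/48;  [w^4] = -215/16;  [w^5] = 154801/3840.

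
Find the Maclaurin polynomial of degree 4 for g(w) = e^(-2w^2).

Use the known series and substitute for the argument.

2*w^4 - 2*w^2 + 1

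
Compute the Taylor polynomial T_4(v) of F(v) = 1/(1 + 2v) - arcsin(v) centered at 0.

16*v^4 - 49*v^3/6 + 4*v^2 - 3*v + 1

Combine the two series term by term.
[v^0] = 1;  [v^1] = -3;  [v^2] = 4;  [v^3] = -49/6;  [v^4] = 16.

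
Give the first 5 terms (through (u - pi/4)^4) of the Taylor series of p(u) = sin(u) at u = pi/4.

sqrt(2)*(u - pi/4)^4/48 - sqrt(2)*(u - pi/4)^3/12 - sqrt(2)*(u - pi/4)^2/4 + sqrt(2)*(u - pi/4)/2 + sqrt(2)/2

Apply the Taylor formula c_k = f^(k)(a)/k!.
p(pi/4) = sqrt(2)/2
p′(pi/4) = sqrt(2)/2
p′′(pi/4) = -sqrt(2)/2
p′′′(pi/4) = -sqrt(2)/2
p^(4)(pi/4) = sqrt(2)/2
Dividing each by k! gives the coefficients c_0, ..., c_4.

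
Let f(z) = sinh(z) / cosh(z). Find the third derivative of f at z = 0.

Divide the numerator series by the denominator series (power-series long division).
The coefficient of z^3 in the expansion is -1/3, so f′′′(0) = 3! * (-1/3) = -2.

-2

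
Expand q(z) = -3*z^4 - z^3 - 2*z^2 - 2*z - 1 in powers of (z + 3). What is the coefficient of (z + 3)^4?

-3

Use the known series and substitute for the argument.
q(-3) = -229
q′(-3) = 307
q′′(-3) = -310
q′′′(-3) = 210
q^(4)(-3) = -72
Then c_k = q^(k)(-3)/k! gives each Taylor coefficient.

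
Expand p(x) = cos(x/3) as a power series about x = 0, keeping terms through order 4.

Use the known series and substitute for the argument.
p(0) = 1
p′(0) = 0
p′′(0) = -1/9
p′′′(0) = 0
p^(4)(0) = 1/81

x^4/1944 - x^2/18 + 1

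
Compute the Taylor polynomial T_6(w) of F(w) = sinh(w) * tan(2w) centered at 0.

851*w^6/180 + 3*w^4 + 2*w^2

Write out both Maclaurin series and multiply, keeping only the needed powers.
F(0) = 0
F′(0) = 0
F′′(0) = 4
F′′′(0) = 0
F^(4)(0) = 72
F^(5)(0) = 0
F^(6)(0) = 3404
Dividing each by k! gives the coefficients c_0, ..., c_6.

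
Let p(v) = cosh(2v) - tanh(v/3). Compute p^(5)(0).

Add the two expansions coefficient-wise.
From the series, [v^5] p = -2/3645; multiply by 5! = 120 to get -16/243.

-16/243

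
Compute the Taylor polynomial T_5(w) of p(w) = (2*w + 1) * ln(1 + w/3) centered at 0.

-13*w^5/2430 + 7*w^4/324 - 8*w^3/81 + 11*w^2/18 + w/3

Multiply each power in the prefactor through the base expansion.
p(0) = 0
p′(0) = 1/3
p′′(0) = 11/9
p′′′(0) = -16/27
p^(4)(0) = 14/27
p^(5)(0) = -52/81
Then c_k = p^(k)(0)/k! gives each Taylor coefficient.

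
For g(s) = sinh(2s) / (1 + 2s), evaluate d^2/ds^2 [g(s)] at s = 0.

Write out both Maclaurin series and multiply, keeping only the needed powers.
The coefficient of s^2 in the expansion is -4, so g′′(0) = 2! * (-4) = -8.

-8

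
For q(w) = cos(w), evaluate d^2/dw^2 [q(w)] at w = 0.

Apply the Taylor formula c_k = f^(k)(a)/k!.
From the series, [w^2] q = -1/2; multiply by 2! = 2 to get -1.

-1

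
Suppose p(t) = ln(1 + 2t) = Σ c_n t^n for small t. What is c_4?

-4

p(0) = 0
p′(0) = 2
p′′(0) = -4
p′′′(0) = 16
p^(4)(0) = -96
So c_4 = p^(4)(0)/4! = -4.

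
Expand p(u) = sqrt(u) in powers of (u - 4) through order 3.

(u - 4)^3/512 - (u - 4)^2/64 + (u - 4)/4 + 2

Use the known series and substitute for the argument.
p(4) = 2
p′(4) = 1/4
p′′(4) = -1/32
p′′′(4) = 3/256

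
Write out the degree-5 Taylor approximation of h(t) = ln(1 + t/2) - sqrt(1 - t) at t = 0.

Combine the two series term by term.
h(0) = -1
h′(0) = 1
h′′(0) = 0
h′′′(0) = 5/8
h^(4)(0) = 9/16
h^(5)(0) = 129/32

43*t^5/1280 + 3*t^4/128 + 5*t^3/48 + t - 1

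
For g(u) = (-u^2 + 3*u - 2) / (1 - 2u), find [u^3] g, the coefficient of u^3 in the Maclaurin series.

Shift and add copies of the series according to the polynomial's terms.
[u^0] = -2;  [u^1] = -1;  [u^2] = -3;  [u^3] = -6.

-6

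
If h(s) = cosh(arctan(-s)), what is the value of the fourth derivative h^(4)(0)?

-7

Plug the Maclaurin series of the inner function into that of the outer and collect terms.
The coefficient of s^4 in the expansion is -7/24, so h^(4)(0) = 4! * (-7/24) = -7.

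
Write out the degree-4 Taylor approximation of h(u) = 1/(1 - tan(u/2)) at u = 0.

5*u^4/48 + u^3/6 + u^2/4 + u/2 + 1

Substitute the inner expansion into the outer series and collect powers.
[u^0] = 1;  [u^1] = 1/2;  [u^2] = 1/4;  [u^3] = 1/6;  [u^4] = 5/48.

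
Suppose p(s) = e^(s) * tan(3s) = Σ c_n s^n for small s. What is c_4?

19/2

Take the Cauchy product of the two expansions.
p(0) = 0
p′(0) = 3
p′′(0) = 6
p′′′(0) = 63
p^(4)(0) = 228
So c_4 = p^(4)(0)/4! = 19/2.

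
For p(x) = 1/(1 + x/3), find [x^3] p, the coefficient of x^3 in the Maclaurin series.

[x^0] = 1;  [x^1] = -1/3;  [x^2] = 1/9;  [x^3] = -1/27.

-1/27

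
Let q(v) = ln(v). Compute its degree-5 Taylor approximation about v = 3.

Use the known series and substitute for the argument.
[(v - 3)^0] = ln(3);  [(v - 3)^1] = 1/3;  [(v - 3)^2] = -1/18;  [(v - 3)^3] = 1/81;  [(v - 3)^4] = -1/324;  [(v - 3)^5] = 1/1215.

(v - 3)^5/1215 - (v - 3)^4/324 + (v - 3)^3/81 - (v - 3)^2/18 + (v - 3)/3 + ln(3)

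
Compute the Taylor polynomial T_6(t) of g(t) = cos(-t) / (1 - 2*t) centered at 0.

Use 1/(1 - r) = Σ r^k on the denominator, then take the Cauchy product.
[t^0] = 1;  [t^1] = 2;  [t^2] = 7/2;  [t^3] = 7;  [t^4] = 337/24;  [t^5] = 337/12;  [t^6] = 40439/720.

40439*t^6/720 + 337*t^5/12 + 337*t^4/24 + 7*t^3 + 7*t^2/2 + 2*t + 1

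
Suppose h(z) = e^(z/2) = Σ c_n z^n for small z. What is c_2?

Differentiate repeatedly and evaluate at the center.
h(0) = 1
h′(0) = 1/2
h′′(0) = 1/4
So c_2 = h′′(0)/2! = 1/8.

1/8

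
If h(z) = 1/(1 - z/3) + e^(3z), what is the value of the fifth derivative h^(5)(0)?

Add the two expansions coefficient-wise.
The coefficient of z^5 in the expansion is 19723/9720, so h^(5)(0) = 5! * (19723/9720) = 19723/81.

19723/81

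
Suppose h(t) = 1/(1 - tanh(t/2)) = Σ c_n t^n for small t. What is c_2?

1/4

Compose series: expand the inner function first, then feed it into the outer expansion.
h(0) = 1
h′(0) = 1/2
h′′(0) = 1/2
So c_2 = h′′(0)/2! = 1/4.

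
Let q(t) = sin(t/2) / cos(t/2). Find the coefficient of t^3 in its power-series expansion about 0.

1/24

Invert the denominator's series and multiply.
q(0) = 0
q′(0) = 1/2
q′′(0) = 0
q′′′(0) = 1/4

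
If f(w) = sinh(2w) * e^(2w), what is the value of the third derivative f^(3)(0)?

32

Take the Cauchy product of the two expansions.
The coefficient of w^3 in the expansion is 16/3, so f′′′(0) = 3! * (16/3) = 32.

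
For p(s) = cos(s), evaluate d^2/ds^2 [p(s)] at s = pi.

1

Differentiate repeatedly and evaluate at the center.
The coefficient of (s - pi)^2 in the expansion is 1/2, so p′′(pi) = 2! * (1/2) = 1.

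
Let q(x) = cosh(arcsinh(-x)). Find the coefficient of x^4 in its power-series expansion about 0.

Let u equal the inner series; expand the outer function in u and truncate.
[x^0] = 1;  [x^1] = 0;  [x^2] = 1/2;  [x^3] = 0;  [x^4] = -1/8.
So c_4 = q^(4)(0)/4! = -1/8.

-1/8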